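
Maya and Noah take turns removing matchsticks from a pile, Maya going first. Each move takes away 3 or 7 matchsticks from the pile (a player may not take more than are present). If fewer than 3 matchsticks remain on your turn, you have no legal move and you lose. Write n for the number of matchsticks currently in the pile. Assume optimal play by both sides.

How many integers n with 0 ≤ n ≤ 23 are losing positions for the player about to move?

Work bottom-up. With no move the player to move loses. Otherwise the position is W if at least one move leads to an L position for the opponent, and L if every move leads to a W.
n=0: no move → L
n=1: no move → L
n=2: no move → L
n=3: can move to 0, which is L ⇒ W
n=4: can move to 1, which is L ⇒ W
n=5: can move to 2, which is L ⇒ W
n=6: the only move is to 3(W), a W ⇒ L
n=7: can move to 0, which is L ⇒ W
n=8: can move to 1, which is L ⇒ W
n=9: can move to 6, which is L ⇒ W
n=10: moves to 7(W), 3(W); every one is W ⇒ L
n=11: moves to 8(W), 4(W); every one is W ⇒ L
n=12: moves to 9(W), 5(W); every one is W ⇒ L
n=13: can move to 10, which is L ⇒ W
n=14: can move to 11, which is L ⇒ W
n=15: can move to 12, which is L ⇒ W
n=16: moves to 13(W), 9(W); every one is W ⇒ L
n=17: can move to 10, which is L ⇒ W
n=18: can move to 11, which is L ⇒ W
n=19: can move to 16, which is L ⇒ W
n=20: moves to 17(W), 13(W); every one is W ⇒ L
n=21: moves to 18(W), 14(W); every one is W ⇒ L
n=22: moves to 19(W), 15(W); every one is W ⇒ L
n=23: can move to 20, which is L ⇒ W
L entries with 0 ≤ n ≤ 23: n = 0, 1, 2, 6, 10, 11, 12, 16, 20, 21, 22; that makes 11.

11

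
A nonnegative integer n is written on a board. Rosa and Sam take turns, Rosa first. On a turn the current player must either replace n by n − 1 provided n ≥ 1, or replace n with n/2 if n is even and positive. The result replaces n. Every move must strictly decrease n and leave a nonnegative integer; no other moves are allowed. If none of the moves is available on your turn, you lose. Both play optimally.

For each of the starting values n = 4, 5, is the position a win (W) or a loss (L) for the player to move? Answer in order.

4: W, 5: L

Build the W/L table. Terminal = L. A non-terminal position is W if it has a move to some L; otherwise it is L.
n=0: no move → L
n=1: W (go to 0, an L position)
n=2: L (sole option 1(W) is W)
n=3: W (go to 2, an L position)
n=4: W (go to 2, an L position)
n=5: L (sole option 4(W) is W)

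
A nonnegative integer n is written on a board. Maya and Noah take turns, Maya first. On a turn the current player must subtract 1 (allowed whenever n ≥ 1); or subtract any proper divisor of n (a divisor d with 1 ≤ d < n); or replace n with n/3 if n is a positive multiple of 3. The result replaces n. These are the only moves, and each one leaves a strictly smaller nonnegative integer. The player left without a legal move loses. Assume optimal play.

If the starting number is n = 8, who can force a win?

Maya wins.

Positions with no move are L. A position that does have a move is losing for the player to move precisely when every available move leads to a winning position for the opponent. Fill in the labels:
n=0: no move → L
n=1: reaches L-position 0 → W
n=2: only reaches 1(W), which is W → L
n=3: reaches L-position 2 → W
n=4: reaches L-position 2 → W
n=5: only reaches 4(W), which is W → L
n=6: reaches L-position 2 → W
n=7: only reaches 6(W), which is W → L
n=8: reaches L-position 7 → W
From 8 Maya can move to 7, reaching an L position.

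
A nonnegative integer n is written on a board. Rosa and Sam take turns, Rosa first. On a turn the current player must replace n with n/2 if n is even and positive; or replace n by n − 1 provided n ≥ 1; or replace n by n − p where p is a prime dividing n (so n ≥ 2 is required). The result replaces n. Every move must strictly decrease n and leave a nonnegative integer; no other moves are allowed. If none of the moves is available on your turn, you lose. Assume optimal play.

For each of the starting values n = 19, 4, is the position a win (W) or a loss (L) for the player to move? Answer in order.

19: W, 4: L

Build the W/L table. Terminal = L. A non-terminal position is W if it has a move to some L; otherwise it is L.
n=0: no move → L
n=1: W (go to 0, an L position)
n=2: W (go to 0, an L position)
n=3: W (go to 0, an L position)
n=4: L (options 2(W), 3(W) are all W)
n=5: W (go to 0, an L position)
n=6: W (go to 4, an L position)
n=7: W (go to 0, an L position)
n=8: W (go to 4, an L position)
n=9: L (options 6(W), 8(W) are all W)
n=10: W (go to 9, an L position)
n=11: W (go to 0, an L position)
n=12: W (go to 9, an L position)
n=13: W (go to 0, an L position)
n=14: L (options 7(W), 12(W), 13(W) are all W)
n=15: W (go to 14, an L position)
n=16: W (go to 14, an L position)
n=17: W (go to 0, an L position)
n=18: W (go to 9, an L position)
n=19: W (go to 0, an L position)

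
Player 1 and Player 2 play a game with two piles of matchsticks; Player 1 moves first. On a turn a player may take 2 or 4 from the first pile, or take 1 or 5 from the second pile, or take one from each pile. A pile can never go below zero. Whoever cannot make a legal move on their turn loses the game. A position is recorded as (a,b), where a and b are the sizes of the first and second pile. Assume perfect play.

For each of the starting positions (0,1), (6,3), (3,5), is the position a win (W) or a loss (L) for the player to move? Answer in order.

(0,1): W, (6,3): W, (3,5): L

Classify positions by backward induction: terminal positions (no move available) are L. From any other position, the mover wins iff some move reaches an L.
No move ever increases a pile, so every position that can arise here has a ≤ 6 and b ≤ 5; it is enough to label the cells with 0 ≤ a ≤ 6 and 0 ≤ b ≤ 5.
Every move lowers a or b (never raises either), so fill the grid row by row in increasing a, and left to right within a row: each cell's successors are then already labelled.
      b=0  b=1  b=2  b=3  b=4  b=5
a=0:    L    W    L    W    L    W
a=1:    L    W    L    W    L    W
a=2:    W    W    W    W    W    W
a=3:    W    L    W    L    W    L
a=4:    W    L    W    L    W    L
a=5:    W    W    W    W    W    W
a=6:    L    W    L    W    L    W
Cells with no legal move (terminal, hence L): (0,0), (1,0).
The remaining L cells, each justified by listing all of its moves:
(0,2): the only move is to (0,1)(W), a W ⇒ L
(0,4): the only move is to (0,3)(W), a W ⇒ L
(1,2): moves to (1,1)(W), (0,1)(W); every one is W ⇒ L
(1,4): moves to (1,3)(W), (0,3)(W); every one is W ⇒ L
(3,1): moves to (1,1)(W), (3,0)(W), (2,0)(W); every one is W ⇒ L
(3,3): moves to (1,3)(W), (3,2)(W), (2,2)(W); every one is W ⇒ L
(3,5): moves to (1,5)(W), (3,4)(W), (3,0)(W), (2,4)(W); every one is W ⇒ L
(4,1): moves to (2,1)(W), (0,1)(W), (4,0)(W), (3,0)(W); every one is W ⇒ L
(4,3): moves to (2,3)(W), (0,3)(W), (4,2)(W), (3,2)(W); every one is W ⇒ L
(4,5): moves to (2,5)(W), (0,5)(W), (4,4)(W), (4,0)(W), (3,4)(W); every one is W ⇒ L
(6,0): moves to (4,0)(W), (2,0)(W); every one is W ⇒ L
(6,2): moves to (4,2)(W), (2,2)(W), (6,1)(W), (5,1)(W); every one is W ⇒ L
(6,4): moves to (4,4)(W), (2,4)(W), (6,3)(W), (5,3)(W); every one is W ⇒ L
Every other cell has at least one move into one of the L cells above, so it is W.
(0,1): the move to (0,0) reaches an L cell, so W
(6,3): the move to (4,3) reaches an L cell, so W
(3,5): one of the L cells justified above, so L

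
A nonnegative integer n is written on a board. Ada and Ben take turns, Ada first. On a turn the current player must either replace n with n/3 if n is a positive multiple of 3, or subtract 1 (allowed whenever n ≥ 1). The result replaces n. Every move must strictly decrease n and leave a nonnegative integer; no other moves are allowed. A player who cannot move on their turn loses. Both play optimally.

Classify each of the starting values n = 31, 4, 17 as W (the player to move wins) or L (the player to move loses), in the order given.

Build the W/L table. Terminal = L. A non-terminal position is W if it has a move to some L; otherwise it is L.
n=0: no move → L
n=1: W (go to 0, an L position)
n=2: L (sole option 1(W) is W)
n=3: W (go to 2, an L position)
n=4: L (sole option 3(W) is W)
n=5: W (go to 4, an L position)
n=6: W (go to 2, an L position)
n=7: L (sole option 6(W) is W)
n=8: W (go to 7, an L position)
n=9: L (options 3(W), 8(W) are all W)
n=10: W (go to 9, an L position)
n=11: L (sole option 10(W) is W)
n=12: W (go to 4, an L position)
n=13: L (sole option 12(W) is W)
n=14: W (go to 13, an L position)
n=15: L (options 5(W), 14(W) are all W)
n=16: W (go to 15, an L position)
n=17: L (sole option 16(W) is W)
n=18: W (go to 17, an L position)
n=19: L (sole option 18(W) is W)
n=20: W (go to 19, an L position)
n=21: W (go to 7, an L position)
n=22: L (sole option 21(W) is W)
n=23: W (go to 22, an L position)
n=24: L (options 8(W), 23(W) are all W)
n=25: W (go to 24, an L position)
n=26: L (sole option 25(W) is W)
n=27: W (go to 9, an L position)
n=28: L (sole option 27(W) is W)
n=29: W (go to 28, an L position)
n=30: L (options 10(W), 29(W) are all W)
n=31: W (go to 30, an L position)

31: W, 4: L, 17: L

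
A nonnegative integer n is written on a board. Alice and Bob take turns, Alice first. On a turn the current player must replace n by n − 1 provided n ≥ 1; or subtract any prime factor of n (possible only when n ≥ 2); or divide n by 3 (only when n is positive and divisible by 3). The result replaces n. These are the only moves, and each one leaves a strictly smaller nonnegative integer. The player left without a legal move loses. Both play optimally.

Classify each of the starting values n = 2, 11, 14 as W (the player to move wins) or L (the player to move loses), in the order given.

2: W, 11: W, 14: L

Positions with no move are L. A position that does have a move is losing for the player to move precisely when every available move leads to a winning position for the opponent. Fill in the labels:
n=0: no move → L
n=1: W (go to 0, an L position)
n=2: W (go to 0, an L position)
n=3: W (go to 0, an L position)
n=4: L (options 2(W), 3(W) are all W)
n=5: W (go to 0, an L position)
n=6: W (go to 4, an L position)
n=7: W (go to 0, an L position)
n=8: L (options 6(W), 7(W) are all W)
n=9: W (go to 8, an L position)
n=10: W (go to 8, an L position)
n=11: W (go to 0, an L position)
n=12: W (go to 4, an L position)
n=13: W (go to 0, an L position)
n=14: L (options 7(W), 12(W), 13(W) are all W)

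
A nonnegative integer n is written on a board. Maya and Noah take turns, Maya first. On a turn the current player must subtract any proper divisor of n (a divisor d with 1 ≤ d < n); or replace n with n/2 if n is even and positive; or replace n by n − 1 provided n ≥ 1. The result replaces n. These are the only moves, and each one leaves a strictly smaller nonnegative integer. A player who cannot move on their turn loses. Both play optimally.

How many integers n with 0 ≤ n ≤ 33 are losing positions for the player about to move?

Compute win/loss labels from the base case upward. A position with no move is L. Any other position is W if it can reach an L in one move, else L.
n=0: no move → L
n=1: →0(L), so W
n=2: →1(W) only, which is W, so L
n=3: →2(L), so W
n=4: →2(L), so W
n=5: →4(W) only, which is W, so L
n=6: →5(L), so W
n=7: →6(W) only, which is W, so L
n=8: →7(L), so W
n=9: →6(W), 8(W) — all W, so L
n=10: →5(L), so W
n=11: →10(W) only, which is W, so L
n=12: →9(L), so W
n=13: →12(W) only, which is W, so L
n=14: →7(L), so W
n=15: →10(W), 12(W), 14(W) — all W, so L
n=16: →15(L), so W
n=17: →16(W) only, which is W, so L
n=18: →9(L), so W
n=19: →18(W) only, which is W, so L
n=20: →15(L), so W
n=21: →14(W), 18(W), 20(W) — all W, so L
n=22: →11(L), so W
n=23: →22(W) only, which is W, so L
n=24: →21(L), so W
n=25: →20(W), 24(W) — all W, so L
n=26: →13(L), so W
n=27: →18(W), 24(W), 26(W) — all W, so L
n=28: →21(L), so W
n=29: →28(W) only, which is W, so L
n=30: →15(L), so W
n=31: →30(W) only, which is W, so L
n=32: →31(L), so W
n=33: →22(W), 30(W), 32(W) — all W, so L
L entries with 0 ≤ n ≤ 33: n = 0, 2, 5, 7, 9, 11, 13, 15, 17, 19, 21, 23, 25, 27, 29, 31, 33; that makes 17.

17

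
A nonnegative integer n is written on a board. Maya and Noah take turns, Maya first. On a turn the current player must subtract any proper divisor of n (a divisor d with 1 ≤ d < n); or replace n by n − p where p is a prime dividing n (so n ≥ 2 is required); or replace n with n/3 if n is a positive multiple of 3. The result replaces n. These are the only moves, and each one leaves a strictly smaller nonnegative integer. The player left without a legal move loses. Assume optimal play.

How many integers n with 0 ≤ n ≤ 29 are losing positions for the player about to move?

Use the standard recursion: the mover loses at a terminal position; elsewhere, the mover wins exactly when some move hands the opponent an L position.
n=0: no move → L
n=1: no move → L
n=2: can move to 0, which is L ⇒ W
n=3: can move to 0, which is L ⇒ W
n=4: moves to 2(W), 3(W); every one is W ⇒ L
n=5: can move to 0, which is L ⇒ W
n=6: can move to 4, which is L ⇒ W
n=7: can move to 0, which is L ⇒ W
n=8: can move to 4, which is L ⇒ W
n=9: moves to 3(W), 6(W), 8(W); every one is W ⇒ L
n=10: can move to 9, which is L ⇒ W
n=11: can move to 0, which is L ⇒ W
n=12: can move to 4, which is L ⇒ W
n=13: can move to 0, which is L ⇒ W
n=14: moves to 7(W), 12(W), 13(W); every one is W ⇒ L
n=15: can move to 14, which is L ⇒ W
n=16: can move to 14, which is L ⇒ W
n=17: can move to 0, which is L ⇒ W
n=18: can move to 9, which is L ⇒ W
n=19: can move to 0, which is L ⇒ W
n=20: moves to 10(W), 15(W), 16(W), 18(W), 19(W); every one is W ⇒ L
n=21: can move to 14, which is L ⇒ W
n=22: can move to 20, which is L ⇒ W
n=23: can move to 0, which is L ⇒ W
n=24: can move to 20, which is L ⇒ W
n=25: can move to 20, which is L ⇒ W
n=26: moves to 13(W), 24(W), 25(W); every one is W ⇒ L
n=27: can move to 9, which is L ⇒ W
n=28: can move to 14, which is L ⇒ W
n=29: can move to 0, which is L ⇒ W
L entries with 0 ≤ n ≤ 29: n = 0, 1, 4, 9, 14, 20, 26; that makes 7.

7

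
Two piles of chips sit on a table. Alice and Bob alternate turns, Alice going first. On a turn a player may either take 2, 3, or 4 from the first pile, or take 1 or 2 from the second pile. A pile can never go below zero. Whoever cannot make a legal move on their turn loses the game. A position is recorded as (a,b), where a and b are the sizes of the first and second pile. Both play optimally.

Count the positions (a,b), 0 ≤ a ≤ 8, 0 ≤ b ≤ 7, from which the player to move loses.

Use the standard recursion: the mover loses at a terminal position; elsewhere, the mover wins exactly when some move hands the opponent an L position.
Every move lowers a or b (never raises either), so fill the grid row by row in increasing a, and left to right within a row: each cell's successors are then already labelled.
      b=0  b=1  b=2  b=3  b=4  b=5  b=6  b=7
a=0:    L    W    W    L    W    W    L    W
a=1:    L    W    W    L    W    W    L    W
a=2:    W    L    W    W    L    W    W    L
a=3:    W    L    W    W    L    W    W    L
a=4:    W    W    L    W    W    L    W    W
a=5:    W    W    L    W    W    L    W    W
a=6:    L    W    W    L    W    W    L    W
a=7:    L    W    W    L    W    W    L    W
a=8:    W    L    W    W    L    W    W    L
Cells with no legal move (terminal, hence L): (0,0), (1,0).
The remaining L cells, each justified by listing all of its moves:
(0,3): moves to (0,2)(W), (0,1)(W); every one is W ⇒ L
(0,6): moves to (0,5)(W), (0,4)(W); every one is W ⇒ L
(1,3): moves to (1,2)(W), (1,1)(W); every one is W ⇒ L
(1,6): moves to (1,5)(W), (1,4)(W); every one is W ⇒ L
(2,1): moves to (0,1)(W), (2,0)(W); every one is W ⇒ L
(2,4): moves to (0,4)(W), (2,3)(W), (2,2)(W); every one is W ⇒ L
(2,7): moves to (0,7)(W), (2,6)(W), (2,5)(W); every one is W ⇒ L
(3,1): moves to (1,1)(W), (0,1)(W), (3,0)(W); every one is W ⇒ L
(3,4): moves to (1,4)(W), (0,4)(W), (3,3)(W), (3,2)(W); every one is W ⇒ L
(3,7): moves to (1,7)(W), (0,7)(W), (3,6)(W), (3,5)(W); every one is W ⇒ L
(4,2): moves to (2,2)(W), (1,2)(W), (0,2)(W), (4,1)(W), (4,0)(W); every one is W ⇒ L
(4,5): moves to (2,5)(W), (1,5)(W), (0,5)(W), (4,4)(W), (4,3)(W); every one is W ⇒ L
(5,2): moves to (3,2)(W), (2,2)(W), (1,2)(W), (5,1)(W), (5,0)(W); every one is W ⇒ L
(5,5): moves to (3,5)(W), (2,5)(W), (1,5)(W), (5,4)(W), (5,3)(W); every one is W ⇒ L
(6,0): moves to (4,0)(W), (3,0)(W), (2,0)(W); every one is W ⇒ L
(6,3): moves to (4,3)(W), (3,3)(W), (2,3)(W), (6,2)(W), (6,1)(W); every one is W ⇒ L
(6,6): moves to (4,6)(W), (3,6)(W), (2,6)(W), (6,5)(W), (6,4)(W); every one is W ⇒ L
(7,0): moves to (5,0)(W), (4,0)(W), (3,0)(W); every one is W ⇒ L
(7,3): moves to (5,3)(W), (4,3)(W), (3,3)(W), (7,2)(W), (7,1)(W); every one is W ⇒ L
(7,6): moves to (5,6)(W), (4,6)(W), (3,6)(W), (7,5)(W), (7,4)(W); every one is W ⇒ L
(8,1): moves to (6,1)(W), (5,1)(W), (4,1)(W), (8,0)(W); every one is W ⇒ L
(8,4): moves to (6,4)(W), (5,4)(W), (4,4)(W), (8,3)(W), (8,2)(W); every one is W ⇒ L
(8,7): moves to (6,7)(W), (5,7)(W), (4,7)(W), (8,6)(W), (8,5)(W); every one is W ⇒ L
Every other cell has at least one move into one of the L cells above, so it is W.
L cells per row: a=0: 3, a=1: 3, a=2: 3, a=3: 3, a=4: 2, a=5: 2, a=6: 3, a=7: 3, a=8: 3; total 25.

25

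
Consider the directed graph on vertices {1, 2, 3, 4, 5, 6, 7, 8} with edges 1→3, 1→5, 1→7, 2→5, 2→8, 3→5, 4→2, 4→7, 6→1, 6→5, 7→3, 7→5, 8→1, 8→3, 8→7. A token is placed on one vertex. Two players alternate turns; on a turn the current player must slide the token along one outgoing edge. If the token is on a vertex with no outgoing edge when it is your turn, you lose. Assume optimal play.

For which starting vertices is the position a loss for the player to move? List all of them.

Classify positions by backward induction: terminal positions (no move available) are L. From any other position, the mover wins iff some move reaches an L.
Every edge goes from a vertex to one that appears earlier in the order 5, 3, 7, 1, 8, 2, 4, 6, so processing vertices in that order labels each vertex after all of its successors.
5: no outgoing edge → L
3: →5(L), so W
7: →5(L), so W
1: →5(L), so W
8: →1(W), 7(W), 3(W) — all W, so L
2: →8(L), so W
4: →2(W), 7(W) — all W, so L
6: →5(L), so W
Reading off the rows marked L gives the requested list; there are 3 such vertices.

4, 5, 8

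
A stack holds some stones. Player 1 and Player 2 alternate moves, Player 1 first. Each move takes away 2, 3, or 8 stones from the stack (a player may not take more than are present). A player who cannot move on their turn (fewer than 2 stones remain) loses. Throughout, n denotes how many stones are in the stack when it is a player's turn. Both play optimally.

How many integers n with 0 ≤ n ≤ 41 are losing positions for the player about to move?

Work bottom-up. With no move the player to move loses. Otherwise the position is W if at least one move leads to an L position for the opponent, and L if every move leads to a W.
n=0: no move → L
n=1: no move → L
n=2: →0(L), so W
n=3: →1(L), so W
n=4: →1(L), so W
n=5: →3(W), 2(W) — all W, so L
n=6: →4(W), 3(W) — all W, so L
n=7: →5(L), so W
n=8: →6(L), so W
n=9: →6(L), so W
n=10: →8(W), 7(W), 2(W) — all W, so L
n=11: →9(W), 8(W), 3(W) — all W, so L
n=12: →10(L), so W
n=13: →11(L), so W
n=14: →11(L), so W
n=15: →13(W), 12(W), 7(W) — all W, so L
n=16: →14(W), 13(W), 8(W) — all W, so L
n=17: →15(L), so W
n=18: →16(L), so W
n=19: →16(L), so W
n=20: →18(W), 17(W), 12(W) — all W, so L
n=21: →19(W), 18(W), 13(W) — all W, so L
n=22: →20(L), so W
n=23: →21(L), so W
n=24: →21(L), so W
n=25: →23(W), 22(W), 17(W) — all W, so L
n=26: →24(W), 23(W), 18(W) — all W, so L
n=27: →25(L), so W
n=28: →26(L), so W
n=29: →26(L), so W
n=30: →28(W), 27(W), 22(W) — all W, so L
n=31: →29(W), 28(W), 23(W) — all W, so L
n=32: →30(L), so W
n=33: →31(L), so W
n=34: →31(L), so W
n=35: →33(W), 32(W), 27(W) — all W, so L
n=36: →34(W), 33(W), 28(W) — all W, so L
n=37: →35(L), so W
n=38: →36(L), so W
n=39: →36(L), so W
n=40: →38(W), 37(W), 32(W) — all W, so L
n=41: →39(W), 38(W), 33(W) — all W, so L
L entries with 0 ≤ n ≤ 41: n = 0, 1, 5, 6, 10, 11, 15, 16, 20, 21, 25, 26, 30, 31, 35, 36, 40, 41; that makes 18.

18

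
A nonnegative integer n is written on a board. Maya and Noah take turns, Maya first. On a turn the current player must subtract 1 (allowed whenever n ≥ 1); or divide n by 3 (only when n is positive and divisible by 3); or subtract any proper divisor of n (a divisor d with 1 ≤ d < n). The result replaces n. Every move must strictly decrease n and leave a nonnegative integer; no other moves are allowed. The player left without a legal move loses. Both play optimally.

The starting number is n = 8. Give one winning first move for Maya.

Move to 7.

Build the W/L table. Terminal = L. A non-terminal position is W if it has a move to some L; otherwise it is L.
n=0: no move → L
n=1: →0(L), so W
n=2: →1(W) only, which is W, so L
n=3: →2(L), so W
n=4: →2(L), so W
n=5: →4(W) only, which is W, so L
n=6: →2(L), so W
n=7: →6(W) only, which is W, so L
n=8: →7(L), so W
From 8, the L positions reachable in one move are: 7.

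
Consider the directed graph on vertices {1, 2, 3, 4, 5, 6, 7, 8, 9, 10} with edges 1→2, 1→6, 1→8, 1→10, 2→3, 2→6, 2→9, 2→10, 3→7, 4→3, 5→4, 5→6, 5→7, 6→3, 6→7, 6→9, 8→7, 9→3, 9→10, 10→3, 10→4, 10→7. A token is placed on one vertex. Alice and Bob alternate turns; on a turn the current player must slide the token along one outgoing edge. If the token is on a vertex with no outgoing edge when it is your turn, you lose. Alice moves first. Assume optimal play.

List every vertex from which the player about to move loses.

1, 4, 7, 9

Classify positions by backward induction: terminal positions (no move available) are L. From any other position, the mover wins iff some move reaches an L.
Every edge goes from a vertex to one that appears earlier in the order 7, 3, 4, 10, 9, 6, 8, 2, 1, 5, so processing vertices in that order labels each vertex after all of its successors.
7: no outgoing edge → L
3: →7(L), so W
4: →3(W) only, which is W, so L
10: →4(L), so W
9: →10(W), 3(W) — all W, so L
6: →9(L), so W
8: →7(L), so W
2: →9(L), so W
1: →2(W), 8(W), 6(W), 10(W) — all W, so L
5: →4(L), so W
Reading off the rows marked L gives the requested list; there are 4 such vertices.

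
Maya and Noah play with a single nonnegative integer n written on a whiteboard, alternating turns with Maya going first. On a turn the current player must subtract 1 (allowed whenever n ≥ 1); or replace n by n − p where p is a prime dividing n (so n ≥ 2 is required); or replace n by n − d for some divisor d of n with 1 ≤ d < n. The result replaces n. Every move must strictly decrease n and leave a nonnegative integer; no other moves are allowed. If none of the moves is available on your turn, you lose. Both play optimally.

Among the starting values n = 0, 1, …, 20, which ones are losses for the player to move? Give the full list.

0, 4, 9, 14, 20

Use the standard recursion: the mover loses at a terminal position; elsewhere, the mover wins exactly when some move hands the opponent an L position.
n=0: no move → L
n=1: →0(L), so W
n=2: →0(L), so W
n=3: →0(L), so W
n=4: →2(W), 3(W) — all W, so L
n=5: →0(L), so W
n=6: →4(L), so W
n=7: →0(L), so W
n=8: →4(L), so W
n=9: →6(W), 8(W) — all W, so L
n=10: →9(L), so W
n=11: →0(L), so W
n=12: →9(L), so W
n=13: →0(L), so W
n=14: →7(W), 12(W), 13(W) — all W, so L
n=15: →14(L), so W
n=16: →14(L), so W
n=17: →0(L), so W
n=18: →9(L), so W
n=19: →0(L), so W
n=20: →10(W), 15(W), 16(W), 18(W), 19(W) — all W, so L
The losing starting values of n are exactly the entries labelled L in this table (5 of them).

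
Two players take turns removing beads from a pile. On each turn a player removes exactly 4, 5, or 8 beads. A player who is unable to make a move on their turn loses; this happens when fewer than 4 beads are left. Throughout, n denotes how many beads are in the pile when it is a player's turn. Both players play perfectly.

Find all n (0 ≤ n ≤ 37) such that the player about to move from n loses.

0, 1, 2, 3, 12, 13, 14, 15, 24, 25, 26, 27, 36, 37

Use the standard recursion: the mover loses at a terminal position; elsewhere, the mover wins exactly when some move hands the opponent an L position.
n=0: no move → L
n=1: no move → L
n=2: no move → L
n=3: no move → L
n=4: can move to 0, which is L ⇒ W
n=5: can move to 1, which is L ⇒ W
n=6: can move to 2, which is L ⇒ W
n=7: can move to 3, which is L ⇒ W
n=8: can move to 3, which is L ⇒ W
n=9: can move to 1, which is L ⇒ W
n=10: can move to 2, which is L ⇒ W
n=11: can move to 3, which is L ⇒ W
n=12: moves to 8(W), 7(W), 4(W); every one is W ⇒ L
n=13: moves to 9(W), 8(W), 5(W); every one is W ⇒ L
n=14: moves to 10(W), 9(W), 6(W); every one is W ⇒ L
n=15: moves to 11(W), 10(W), 7(W); every one is W ⇒ L
n=16: can move to 12, which is L ⇒ W
n=17: can move to 13, which is L ⇒ W
n=18: can move to 14, which is L ⇒ W
n=19: can move to 15, which is L ⇒ W
n=20: can move to 15, which is L ⇒ W
n=21: can move to 13, which is L ⇒ W
n=22: can move to 14, which is L ⇒ W
n=23: can move to 15, which is L ⇒ W
n=24: moves to 20(W), 19(W), 16(W); every one is W ⇒ L
n=25: moves to 21(W), 20(W), 17(W); every one is W ⇒ L
n=26: moves to 22(W), 21(W), 18(W); every one is W ⇒ L
n=27: moves to 23(W), 22(W), 19(W); every one is W ⇒ L
n=28: can move to 24, which is L ⇒ W
n=29: can move to 25, which is L ⇒ W
n=30: can move to 26, which is L ⇒ W
n=31: can move to 27, which is L ⇒ W
n=32: can move to 27, which is L ⇒ W
n=33: can move to 25, which is L ⇒ W
n=34: can move to 26, which is L ⇒ W
n=35: can move to 27, which is L ⇒ W
n=36: moves to 32(W), 31(W), 28(W); every one is W ⇒ L
n=37: moves to 33(W), 32(W), 29(W); every one is W ⇒ L
The losing starting values of n are exactly the entries labelled L in this table (14 of them).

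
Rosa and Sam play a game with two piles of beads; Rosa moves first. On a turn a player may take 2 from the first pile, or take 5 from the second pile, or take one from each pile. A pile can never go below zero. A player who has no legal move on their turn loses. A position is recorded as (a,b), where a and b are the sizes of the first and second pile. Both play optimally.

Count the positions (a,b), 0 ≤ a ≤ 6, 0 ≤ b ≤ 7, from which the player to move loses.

26

Compute win/loss labels from the base case upward. A position with no move is L. Any other position is W if it can reach an L in one move, else L.
Every move lowers a or b (never raises either), so fill the grid row by row in increasing a, and left to right within a row: each cell's successors are then already labelled.
      b=0  b=1  b=2  b=3  b=4  b=5  b=6  b=7
a=0:    L    L    L    L    L    W    W    W
a=1:    L    W    W    W    W    W    L    L
a=2:    W    W    W    W    W    L    L    W
a=3:    W    L    L    L    L    L    W    W
a=4:    L    L    W    W    W    W    W    L
a=5:    L    W    W    W    W    W    L    L
a=6:    W    W    L    L    L    L    L    W
Cells with no legal move (terminal, hence L): (0,0), (0,1), (0,2), (0,3), (0,4), (1,0).
The remaining L cells, each justified by listing all of its moves:
(1,6): only reaches (1,1)(W), (0,5)(W), all W → L
(1,7): only reaches (1,2)(W), (0,6)(W), all W → L
(2,5): only reaches (0,5)(W), (2,0)(W), (1,4)(W), all W → L
(2,6): only reaches (0,6)(W), (2,1)(W), (1,5)(W), all W → L
(3,1): only reaches (1,1)(W), (2,0)(W), all W → L
(3,2): only reaches (1,2)(W), (2,1)(W), all W → L
(3,3): only reaches (1,3)(W), (2,2)(W), all W → L
(3,4): only reaches (1,4)(W), (2,3)(W), all W → L
(3,5): only reaches (1,5)(W), (3,0)(W), (2,4)(W), all W → L
(4,0): only reaches (2,0)(W), which is W → L
(4,1): only reaches (2,1)(W), (3,0)(W), all W → L
(4,7): only reaches (2,7)(W), (4,2)(W), (3,6)(W), all W → L
(5,0): only reaches (3,0)(W), which is W → L
(5,6): only reaches (3,6)(W), (5,1)(W), (4,5)(W), all W → L
(5,7): only reaches (3,7)(W), (5,2)(W), (4,6)(W), all W → L
(6,2): only reaches (4,2)(W), (5,1)(W), all W → L
(6,3): only reaches (4,3)(W), (5,2)(W), all W → L
(6,4): only reaches (4,4)(W), (5,3)(W), all W → L
(6,5): only reaches (4,5)(W), (6,0)(W), (5,4)(W), all W → L
(6,6): only reaches (4,6)(W), (6,1)(W), (5,5)(W), all W → L
Every other cell has at least one move into one of the L cells above, so it is W.
L cells per row: a=0: 5, a=1: 3, a=2: 2, a=3: 5, a=4: 3, a=5: 3, a=6: 5; total 26.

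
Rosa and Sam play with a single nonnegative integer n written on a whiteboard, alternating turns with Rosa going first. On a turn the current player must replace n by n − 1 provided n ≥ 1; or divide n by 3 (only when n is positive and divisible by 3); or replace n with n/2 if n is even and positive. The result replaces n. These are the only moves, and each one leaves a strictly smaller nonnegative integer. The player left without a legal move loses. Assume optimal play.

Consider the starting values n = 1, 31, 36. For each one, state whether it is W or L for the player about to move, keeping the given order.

1: W, 31: W, 36: L

Work bottom-up. With no move the player to move loses. Otherwise the position is W if at least one move leads to an L position for the opponent, and L if every move leads to a W.
n=0: no move → L
n=1: →0(L), so W
n=2: →1(W) only, which is W, so L
n=3: →2(L), so W
n=4: →2(L), so W
n=5: →4(W) only, which is W, so L
n=6: →2(L), so W
n=7: →6(W) only, which is W, so L
n=8: →7(L), so W
n=9: →3(W), 8(W) — all W, so L
n=10: →5(L), so W
n=11: →10(W) only, which is W, so L
n=12: →11(L), so W
n=13: →12(W) only, which is W, so L
n=14: →7(L), so W
n=15: →5(L), so W
n=16: →8(W), 15(W) — all W, so L
n=17: →16(L), so W
n=18: →9(L), so W
n=19: →18(W) only, which is W, so L
n=20: →19(L), so W
n=21: →7(L), so W
n=22: →11(L), so W
n=23: →22(W) only, which is W, so L
n=24: →23(L), so W
n=25: →24(W) only, which is W, so L
n=26: →13(L), so W
n=27: →9(L), so W
n=28: →14(W), 27(W) — all W, so L
n=29: →28(L), so W
n=30: →10(W), 15(W), 29(W) — all W, so L
n=31: →30(L), so W
n=32: →16(L), so W
n=33: →11(L), so W
n=34: →17(W), 33(W) — all W, so L
n=35: →34(L), so W
n=36: →12(W), 18(W), 35(W) — all W, so L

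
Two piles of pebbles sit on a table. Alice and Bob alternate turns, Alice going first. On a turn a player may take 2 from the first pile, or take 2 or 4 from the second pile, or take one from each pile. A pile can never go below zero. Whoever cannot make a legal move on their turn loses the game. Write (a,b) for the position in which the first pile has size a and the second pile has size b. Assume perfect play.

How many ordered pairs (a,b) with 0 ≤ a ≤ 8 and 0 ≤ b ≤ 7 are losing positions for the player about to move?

28

Work bottom-up. With no move the player to move loses. Otherwise the position is W if at least one move leads to an L position for the opponent, and L if every move leads to a W.
Every move lowers a or b (never raises either), so fill the grid row by row in increasing a, and left to right within a row: each cell's successors are then already labelled.
      b=0  b=1  b=2  b=3  b=4  b=5  b=6  b=7
a=0:    L    L    W    W    W    W    L    L
a=1:    L    W    W    L    W    W    L    W
a=2:    W    W    L    L    W    W    W    W
a=3:    W    L    L    W    W    W    W    L
a=4:    L    L    W    W    W    W    L    L
a=5:    L    W    W    L    W    W    L    W
a=6:    W    W    L    L    W    W    W    W
a=7:    W    L    L    W    W    W    W    L
a=8:    L    L    W    W    W    W    L    L
Cells with no legal move (terminal, hence L): (0,0), (0,1), (1,0).
The remaining L cells, each justified by listing all of its moves:
(0,6): moves to (0,4)(W), (0,2)(W); every one is W ⇒ L
(0,7): moves to (0,5)(W), (0,3)(W); every one is W ⇒ L
(1,3): moves to (1,1)(W), (0,2)(W); every one is W ⇒ L
(1,6): moves to (1,4)(W), (1,2)(W), (0,5)(W); every one is W ⇒ L
(2,2): moves to (0,2)(W), (2,0)(W), (1,1)(W); every one is W ⇒ L
(2,3): moves to (0,3)(W), (2,1)(W), (1,2)(W); every one is W ⇒ L
(3,1): moves to (1,1)(W), (2,0)(W); every one is W ⇒ L
(3,2): moves to (1,2)(W), (3,0)(W), (2,1)(W); every one is W ⇒ L
(3,7): moves to (1,7)(W), (3,5)(W), (3,3)(W), (2,6)(W); every one is W ⇒ L
(4,0): the only move is to (2,0)(W), a W ⇒ L
(4,1): moves to (2,1)(W), (3,0)(W); every one is W ⇒ L
(4,6): moves to (2,6)(W), (4,4)(W), (4,2)(W), (3,5)(W); every one is W ⇒ L
(4,7): moves to (2,7)(W), (4,5)(W), (4,3)(W), (3,6)(W); every one is W ⇒ L
(5,0): the only move is to (3,0)(W), a W ⇒ L
(5,3): moves to (3,3)(W), (5,1)(W), (4,2)(W); every one is W ⇒ L
(5,6): moves to (3,6)(W), (5,4)(W), (5,2)(W), (4,5)(W); every one is W ⇒ L
(6,2): moves to (4,2)(W), (6,0)(W), (5,1)(W); every one is W ⇒ L
(6,3): moves to (4,3)(W), (6,1)(W), (5,2)(W); every one is W ⇒ L
(7,1): moves to (5,1)(W), (6,0)(W); every one is W ⇒ L
(7,2): moves to (5,2)(W), (7,0)(W), (6,1)(W); every one is W ⇒ L
(7,7): moves to (5,7)(W), (7,5)(W), (7,3)(W), (6,6)(W); every one is W ⇒ L
(8,0): the only move is to (6,0)(W), a W ⇒ L
(8,1): moves to (6,1)(W), (7,0)(W); every one is W ⇒ L
(8,6): moves to (6,6)(W), (8,4)(W), (8,2)(W), (7,5)(W); every one is W ⇒ L
(8,7): moves to (6,7)(W), (8,5)(W), (8,3)(W), (7,6)(W); every one is W ⇒ L
Every other cell has at least one move into one of the L cells above, so it is W.
L cells per row: a=0: 4, a=1: 3, a=2: 2, a=3: 3, a=4: 4, a=5: 3, a=6: 2, a=7: 3, a=8: 4; total 28.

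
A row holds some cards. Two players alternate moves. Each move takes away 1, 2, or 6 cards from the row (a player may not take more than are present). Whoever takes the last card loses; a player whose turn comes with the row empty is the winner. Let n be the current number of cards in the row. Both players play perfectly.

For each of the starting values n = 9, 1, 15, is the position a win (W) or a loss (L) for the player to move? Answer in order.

Work bottom-up. With no move the player to move wins. Otherwise the position is W if at least one move leads to an L position for the opponent, and L if every move leads to a W.
n=0: no move; the opponent has just taken the last card and therefore loses → W
n=1: →0(W) only, which is W, so L
n=2: →1(L), so W
n=3: →1(L), so W
n=4: →3(W), 2(W) — all W, so L
n=5: →4(L), so W
n=6: →4(L), so W
n=7: →1(L), so W
n=8: →7(W), 6(W), 2(W) — all W, so L
n=9: →8(L), so W
n=10: →8(L), so W
n=11: →10(W), 9(W), 5(W) — all W, so L
n=12: →11(L), so W
n=13: →11(L), so W
n=14: →8(L), so W
n=15: →14(W), 13(W), 9(W) — all W, so L

9: W, 1: L, 15: L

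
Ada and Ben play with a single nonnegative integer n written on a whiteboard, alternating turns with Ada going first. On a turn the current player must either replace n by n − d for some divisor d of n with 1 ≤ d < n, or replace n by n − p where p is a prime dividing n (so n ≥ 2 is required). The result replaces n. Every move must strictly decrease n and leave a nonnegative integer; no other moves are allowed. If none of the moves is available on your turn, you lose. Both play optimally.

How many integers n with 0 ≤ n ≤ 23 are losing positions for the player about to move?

6

Build the W/L table. Terminal = L. A non-terminal position is W if it has a move to some L; otherwise it is L.
n=0: no move → L
n=1: no move → L
n=2: reaches L-position 0 → W
n=3: reaches L-position 0 → W
n=4: only reaches 2(W), 3(W), all W → L
n=5: reaches L-position 0 → W
n=6: reaches L-position 4 → W
n=7: reaches L-position 0 → W
n=8: reaches L-position 4 → W
n=9: only reaches 6(W), 8(W), all W → L
n=10: reaches L-position 9 → W
n=11: reaches L-position 0 → W
n=12: reaches L-position 9 → W
n=13: reaches L-position 0 → W
n=14: only reaches 7(W), 12(W), 13(W), all W → L
n=15: reaches L-position 14 → W
n=16: reaches L-position 14 → W
n=17: reaches L-position 0 → W
n=18: reaches L-position 9 → W
n=19: reaches L-position 0 → W
n=20: only reaches 10(W), 15(W), 16(W), 18(W), 19(W), all W → L
n=21: reaches L-position 14 → W
n=22: reaches L-position 20 → W
n=23: reaches L-position 0 → W
L entries with 0 ≤ n ≤ 23: n = 0, 1, 4, 9, 14, 20; that makes 6.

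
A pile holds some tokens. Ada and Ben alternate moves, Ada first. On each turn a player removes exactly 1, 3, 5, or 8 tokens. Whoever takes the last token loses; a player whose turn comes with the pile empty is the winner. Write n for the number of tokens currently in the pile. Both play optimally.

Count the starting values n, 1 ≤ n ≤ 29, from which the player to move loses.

Build the W/L table. Terminal = W. A non-terminal position is W if it has a move to some L; otherwise it is L.
n=0: no move; the opponent has just taken the last token and therefore loses → W
n=1: L (sole option 0(W) is W)
n=2: W (go to 1, an L position)
n=3: L (options 2(W), 0(W) are all W)
n=4: W (go to 3, an L position)
n=5: L (options 4(W), 2(W), 0(W) are all W)
n=6: W (go to 5, an L position)
n=7: L (options 6(W), 4(W), 2(W) are all W)
n=8: W (go to 7, an L position)
n=9: W (go to 1, an L position)
n=10: W (go to 7, an L position)
n=11: W (go to 3, an L position)
n=12: W (go to 7, an L position)
n=13: W (go to 5, an L position)
n=14: L (options 13(W), 11(W), 9(W), 6(W) are all W)
n=15: W (go to 14, an L position)
n=16: L (options 15(W), 13(W), 11(W), 8(W) are all W)
n=17: W (go to 16, an L position)
n=18: L (options 17(W), 15(W), 13(W), 10(W) are all W)
n=19: W (go to 18, an L position)
n=20: L (options 19(W), 17(W), 15(W), 12(W) are all W)
n=21: W (go to 20, an L position)
n=22: W (go to 14, an L position)
n=23: W (go to 20, an L position)
n=24: W (go to 16, an L position)
n=25: W (go to 20, an L position)
n=26: W (go to 18, an L position)
n=27: L (options 26(W), 24(W), 22(W), 19(W) are all W)
n=28: W (go to 27, an L position)
n=29: L (options 28(W), 26(W), 24(W), 21(W) are all W)
L entries with 1 ≤ n ≤ 29 (the range starts at n=1): n = 1, 3, 5, 7, 14, 16, 18, 20, 27, 29; that makes 10.

10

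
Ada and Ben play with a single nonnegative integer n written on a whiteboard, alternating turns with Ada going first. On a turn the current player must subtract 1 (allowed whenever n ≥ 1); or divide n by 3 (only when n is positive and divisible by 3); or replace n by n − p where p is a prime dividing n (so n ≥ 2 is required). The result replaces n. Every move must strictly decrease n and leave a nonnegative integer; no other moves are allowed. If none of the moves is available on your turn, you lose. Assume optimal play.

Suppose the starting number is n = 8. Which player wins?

Ben wins.

Use the standard recursion: the mover loses at a terminal position; elsewhere, the mover wins exactly when some move hands the opponent an L position.
n=0: no move → L
n=1: W (go to 0, an L position)
n=2: W (go to 0, an L position)
n=3: W (go to 0, an L position)
n=4: L (options 2(W), 3(W) are all W)
n=5: W (go to 0, an L position)
n=6: W (go to 4, an L position)
n=7: W (go to 0, an L position)
n=8: L (options 6(W), 7(W) are all W)
Every move from 8 reaches a W position, so the mover loses.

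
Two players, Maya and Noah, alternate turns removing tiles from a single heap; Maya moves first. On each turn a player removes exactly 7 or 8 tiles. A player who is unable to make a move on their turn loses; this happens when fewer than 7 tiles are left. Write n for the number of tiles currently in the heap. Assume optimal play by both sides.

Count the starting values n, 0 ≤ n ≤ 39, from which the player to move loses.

Use the standard recursion: the mover loses at a terminal position; elsewhere, the mover wins exactly when some move hands the opponent an L position.
n=0: no move → L
n=1: no move → L
n=2: no move → L
n=3: no move → L
n=4: no move → L
n=5: no move → L
n=6: no move → L
n=7: reaches L-position 0 → W
n=8: reaches L-position 1 → W
n=9: reaches L-position 2 → W
n=10: reaches L-position 3 → W
n=11: reaches L-position 4 → W
n=12: reaches L-position 5 → W
n=13: reaches L-position 6 → W
n=14: reaches L-position 6 → W
n=15: only reaches 8(W), 7(W), all W → L
n=16: only reaches 9(W), 8(W), all W → L
n=17: only reaches 10(W), 9(W), all W → L
n=18: only reaches 11(W), 10(W), all W → L
n=19: only reaches 12(W), 11(W), all W → L
n=20: only reaches 13(W), 12(W), all W → L
n=21: only reaches 14(W), 13(W), all W → L
n=22: reaches L-position 15 → W
n=23: reaches L-position 16 → W
n=24: reaches L-position 17 → W
n=25: reaches L-position 18 → W
n=26: reaches L-position 19 → W
n=27: reaches L-position 20 → W
n=28: reaches L-position 21 → W
n=29: reaches L-position 21 → W
n=30: only reaches 23(W), 22(W), all W → L
n=31: only reaches 24(W), 23(W), all W → L
n=32: only reaches 25(W), 24(W), all W → L
n=33: only reaches 26(W), 25(W), all W → L
n=34: only reaches 27(W), 26(W), all W → L
n=35: only reaches 28(W), 27(W), all W → L
n=36: only reaches 29(W), 28(W), all W → L
n=37: reaches L-position 30 → W
n=38: reaches L-position 31 → W
n=39: reaches L-position 32 → W
L entries with 0 ≤ n ≤ 39: n = 0, 1, 2, 3, 4, 5, 6, 15, 16, 17, 18, 19, 20, 21, 30, 31, 32, 33, 34, 35, 36; that makes 21.

21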